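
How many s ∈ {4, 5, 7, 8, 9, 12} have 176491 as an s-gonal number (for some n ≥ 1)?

1

s = 4: P(4, 420) = 176400 and P(4, 421) = 177241; 176491 is not s-gonal.
s = 5: P(5, 343) = 176302 and P(5, 344) = 177332; 176491 is not s-gonal.
s = 7: P(7, 266) = 176491. ✓
s = 8: P(8, 242) = 175208 and P(8, 243) = 176661; 176491 is not s-gonal.
s = 9: P(9, 224) = 175056 and P(9, 225) = 176625; 176491 is not s-gonal.
s = 12: P(12, 188) = 175968 and P(12, 189) = 177849; 176491 is not s-gonal.
Hits: s ∈ {7} → 1.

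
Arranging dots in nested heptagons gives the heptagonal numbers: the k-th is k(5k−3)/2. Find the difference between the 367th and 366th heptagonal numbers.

1831

Consecutive heptagonal numbers differ by 5n − 4: here 5·367 − 4 = 1831.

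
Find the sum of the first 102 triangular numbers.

182104

Σ i(i+1)/2 = (Σi² + Σi) / 2 over i = 1..102.
Σi = 5253 and Σi² = 358955.
(1·358955 + 1·5253) / 2 = 364208/2 = 182104.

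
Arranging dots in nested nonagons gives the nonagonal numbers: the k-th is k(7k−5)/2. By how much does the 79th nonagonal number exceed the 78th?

Consecutive nonagonal numbers differ by 7n − 6: here 7·79 − 6 = 547.

547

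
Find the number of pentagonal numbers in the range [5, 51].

5

The n-th pentagonal number is n(3n−1)/2.
Smallest index with value ≥ 5: n = 2 (giving 5).
Largest index with value ≤ 51: n = 6 (giving 51).
Indices 2 through 6: 5 terms.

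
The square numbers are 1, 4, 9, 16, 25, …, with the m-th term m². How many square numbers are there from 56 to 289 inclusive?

The n-th square number is n².
Smallest index with value ≥ 56: n = 8 (giving 64).
Largest index with value ≤ 289: n = 17 (giving 289).
Indices 8 through 17: 10 terms.

10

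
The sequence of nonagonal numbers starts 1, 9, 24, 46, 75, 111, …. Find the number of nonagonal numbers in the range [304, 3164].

The n-th nonagonal number is n(7n−5)/2.
Smallest index with value ≥ 304: n = 10 (giving 325).
Largest index with value ≤ 3164: n = 30 (giving 3075).
Indices 10 through 30: 21 terms.

21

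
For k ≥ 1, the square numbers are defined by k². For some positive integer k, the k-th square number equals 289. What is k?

17

We need n² = 289, so n = √289 = 17.
Check: 17² = 289. ✓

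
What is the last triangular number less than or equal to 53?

45

Solve n(n+1)/2 ≤ 53 for integer n.
n = 9 gives 45 ≤ 53, while n = 10 gives 55 > 53; so the answer is 45.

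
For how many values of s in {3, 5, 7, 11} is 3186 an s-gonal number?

2

s = 3: P(3, 79) = 3160 and P(3, 80) = 3240; 3186 is not s-gonal.
s = 5: P(5, 46) = 3151 and P(5, 47) = 3290; 3186 is not s-gonal.
s = 7: P(7, 36) = 3186. ✓
s = 11: P(11, 27) = 3186. ✓
Hits: s ∈ {7, 11} → 2.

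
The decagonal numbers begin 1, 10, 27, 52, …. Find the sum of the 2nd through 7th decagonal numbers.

475

Σ i(4i−3) = 4Σi² − 3Σi over i = 2..7.
Σi = 28 − 1 = 27 and Σi² = 140 − 1 = 139.
4·139 − 3·27 = 475.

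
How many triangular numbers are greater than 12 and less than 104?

9

The n-th triangular number is n(n+1)/2.
Smallest index with value > 12: n = 5 (giving 15).
Largest index with value < 104: n = 13 (giving 91).
Indices 5 through 13: 9 terms.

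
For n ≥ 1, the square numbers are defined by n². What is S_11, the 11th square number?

The 11th square number is n² with n = 11.
11² = 121.

121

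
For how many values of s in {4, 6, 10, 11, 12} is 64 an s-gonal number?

2

s = 4: P(4, 8) = 64. ✓
s = 6: P(6, 5) = 45 and P(6, 6) = 66; 64 is not s-gonal.
s = 10: P(10, 4) = 52 and P(10, 5) = 85; 64 is not s-gonal.
s = 11: P(11, 4) = 58 and P(11, 5) = 95; 64 is not s-gonal.
s = 12: P(12, 4) = 64. ✓
Hits: s ∈ {4, 12} → 2.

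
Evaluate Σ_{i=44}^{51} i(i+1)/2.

Σ i(i+1)/2 = (Σi² + Σi) / 2 over i = 44..51.
Σi = 1326 − 946 = 380 and Σi² = 45526 − 27434 = 18092.
(1·18092 + 1·380) / 2 = 18472/2 = 9236.

9236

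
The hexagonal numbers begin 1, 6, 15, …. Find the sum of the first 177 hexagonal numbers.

3712457

Σ i(2i−1) = 2Σi² − Σi over i = 1..177.
Σi = 15753 and Σi² = 1864105.
2·1864105 − 1·15753 = 3712457.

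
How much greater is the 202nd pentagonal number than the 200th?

202·(3·202 − 1)/2 = 61105 and 200·(3·200 − 1)/2 = 59900.
Difference: 61105 − 59900 = 1205.

1205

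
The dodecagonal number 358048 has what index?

268

Set n(5n−4) = 358048, giving 5n² − 4n − 358048 = 0.
The discriminant is 16 + 20·358048 = 7160976, and √7160976 = 2676.
So n = (4 + 2676) / 10 = 2680/10 = 268.
Check: 268·(5·268 − 4) = 358048. ✓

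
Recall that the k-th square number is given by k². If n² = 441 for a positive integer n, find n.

21

We need n² = 441, so n = √441 = 21.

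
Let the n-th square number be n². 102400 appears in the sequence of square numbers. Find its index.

We need n² = 102400, so n = √102400 = 320.

320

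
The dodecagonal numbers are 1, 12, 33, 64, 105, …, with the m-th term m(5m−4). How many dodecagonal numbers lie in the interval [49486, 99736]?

42

The n-th dodecagonal number is n(5n−4).
Smallest index with value ≥ 49486: n = 100 (giving 49600).
Largest index with value ≤ 99736: n = 141 (giving 98841).
Indices 100 through 141: 42 terms.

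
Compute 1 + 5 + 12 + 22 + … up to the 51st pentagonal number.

Σ i(3i−1)/2 = (3Σi² − Σi) / 2 over i = 1..51.
Σi = 1326 and Σi² = 45526.
(3·45526 − 1·1326) / 2 = 135252/2 = 67626.

67626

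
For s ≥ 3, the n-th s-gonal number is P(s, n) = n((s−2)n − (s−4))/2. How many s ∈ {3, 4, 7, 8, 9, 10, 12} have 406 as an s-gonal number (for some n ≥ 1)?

s = 3: P(3, 28) = 406. ✓
s = 4: P(4, 20) = 400 and P(4, 21) = 441; 406 is not s-gonal.
s = 7: P(7, 13) = 403 and P(7, 14) = 469; 406 is not s-gonal.
s = 8: P(8, 11) = 341 and P(8, 12) = 408; 406 is not s-gonal.
s = 9: P(9, 11) = 396 and P(9, 12) = 474; 406 is not s-gonal.
s = 10: P(10, 10) = 370 and P(10, 11) = 451; 406 is not s-gonal.
s = 12: P(12, 9) = 369 and P(12, 10) = 460; 406 is not s-gonal.
Hits: s ∈ {3} → 1.

1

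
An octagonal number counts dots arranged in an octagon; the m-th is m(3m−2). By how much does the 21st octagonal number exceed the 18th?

345

21·(3·21 − 2) = 1281 and 18·(3·18 − 2) = 936.
Difference: 1281 − 936 = 345.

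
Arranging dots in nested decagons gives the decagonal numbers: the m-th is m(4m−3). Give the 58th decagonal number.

The 58th decagonal number is n(4n−3) with n = 58.
58·(4·58 − 3) = 58·229 = 13282.

13282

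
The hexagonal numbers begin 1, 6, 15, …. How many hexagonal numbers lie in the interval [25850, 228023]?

The n-th hexagonal number is n(2n−1).
Smallest index with value ≥ 25850: n = 114 (giving 25878).
Largest index with value ≤ 228023: n = 337 (giving 226801).
Indices 114 through 337: 224 terms.

224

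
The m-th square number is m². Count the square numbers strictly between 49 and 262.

The n-th square number is n².
Smallest index with value > 49: n = 8 (giving 64).
Largest index with value < 262: n = 16 (giving 256).
Indices 8 through 16: 9 terms.

9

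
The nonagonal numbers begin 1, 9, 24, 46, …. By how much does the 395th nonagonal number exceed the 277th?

395·(7·395 − 5)/2 = 545100 and 277·(7·277 − 5)/2 = 267859.
Difference: 545100 − 267859 = 277241.

277241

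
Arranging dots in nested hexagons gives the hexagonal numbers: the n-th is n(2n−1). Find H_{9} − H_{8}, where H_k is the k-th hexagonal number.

33

Consecutive hexagonal numbers differ by 4n − 3: here 4·9 − 3 = 33.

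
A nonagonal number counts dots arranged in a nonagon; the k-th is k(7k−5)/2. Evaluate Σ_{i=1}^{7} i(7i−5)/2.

420

Σ i(7i−5)/2 = (7Σi² − 5Σi) / 2 over i = 1..7.
Σi = 28 and Σi² = 140.
(7·140 − 5·28) / 2 = 840/2 = 420.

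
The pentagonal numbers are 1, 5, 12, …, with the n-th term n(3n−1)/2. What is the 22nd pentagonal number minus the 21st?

64

Consecutive pentagonal numbers differ by 3n − 2: here 3·22 − 2 = 64.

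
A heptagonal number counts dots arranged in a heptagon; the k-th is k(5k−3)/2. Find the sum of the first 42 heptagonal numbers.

Σ i(5i−3)/2 = (5Σi² − 3Σi) / 2 over i = 1..42.
Σi = 903 and Σi² = 25585.
(5·25585 − 3·903) / 2 = 125216/2 = 62608.

62608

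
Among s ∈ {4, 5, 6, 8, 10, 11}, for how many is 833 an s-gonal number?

s = 4: P(4, 28) = 784 and P(4, 29) = 841; 833 is not s-gonal.
s = 5: P(5, 23) = 782 and P(5, 24) = 852; 833 is not s-gonal.
s = 6: P(6, 20) = 780 and P(6, 21) = 861; 833 is not s-gonal.
s = 8: P(8, 17) = 833. ✓
s = 10: P(10, 14) = 742 and P(10, 15) = 855; 833 is not s-gonal.
s = 11: P(11, 14) = 833. ✓
Hits: s ∈ {8, 11} → 2.

2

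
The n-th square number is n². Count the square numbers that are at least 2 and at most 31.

The n-th square number is n².
Smallest index with value ≥ 2: n = 2 (giving 4).
Largest index with value ≤ 31: n = 5 (giving 25).
Indices 2 through 5: 4 terms.

4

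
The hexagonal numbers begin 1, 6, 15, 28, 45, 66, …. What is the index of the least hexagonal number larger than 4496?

Solve n(2n−1) > 4496 for integer n.
The largest n with value ≤ 4496 is 47 (since 4371 ≤ 4496 < 4560), so the first above is n = 48, value 4560.

48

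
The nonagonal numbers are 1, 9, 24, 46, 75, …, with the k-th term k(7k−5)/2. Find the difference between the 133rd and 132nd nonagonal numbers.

925

Consecutive nonagonal numbers differ by 7n − 6: here 7·133 − 6 = 925.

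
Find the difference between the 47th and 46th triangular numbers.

47

Consecutive triangular numbers differ by n: T_{47} − T_{46} = 47.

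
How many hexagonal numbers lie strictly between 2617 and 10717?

The n-th hexagonal number is n(2n−1).
Smallest index with value > 2617: n = 37 (giving 2701).
Largest index with value < 10717: n = 73 (giving 10585).
Indices 37 through 73: 37 terms.

37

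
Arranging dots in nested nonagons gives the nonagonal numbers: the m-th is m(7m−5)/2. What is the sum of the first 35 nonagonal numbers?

Σ i(7i−5)/2 = (7Σi² − 5Σi) / 2 over i = 1..35.
Σi = 630 and Σi² = 14910.
(7·14910 − 5·630) / 2 = 101220/2 = 50610.

50610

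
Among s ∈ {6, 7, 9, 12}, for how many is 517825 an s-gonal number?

s = 6: P(6, 509) = 517653 and P(6, 510) = 519690; 517825 is not s-gonal.
s = 7: P(7, 455) = 516880 and P(7, 456) = 519156; 517825 is not s-gonal.
s = 9: P(9, 385) = 517825. ✓
s = 12: P(12, 322) = 517132 and P(12, 323) = 520353; 517825 is not s-gonal.
Hits: s ∈ {9} → 1.

1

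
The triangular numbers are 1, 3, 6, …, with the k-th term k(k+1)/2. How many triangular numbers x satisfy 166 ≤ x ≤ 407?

11

The n-th triangular number is n(n+1)/2.
Smallest index with value ≥ 166: n = 18 (giving 171).
Largest index with value ≤ 407: n = 28 (giving 406).
Indices 18 through 28: 11 terms.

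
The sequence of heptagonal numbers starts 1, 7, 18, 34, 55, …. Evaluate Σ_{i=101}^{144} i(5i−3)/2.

Σ i(5i−3)/2 = (5Σi² − 3Σi) / 2 over i = 101..144.
Σi = 10440 − 5050 = 5390 and Σi² = 1005720 − 338350 = 667370.
(5·667370 − 3·5390) / 2 = 3320680/2 = 1660340.

1660340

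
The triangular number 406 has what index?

28

Set n(n+1)/2 = 406, giving n² + n − 812 = 0.
The discriminant is 1 + 8·406 = 3249, and √3249 = 57.
So n = (-1 + 57) / 2 = 56/2 = 28.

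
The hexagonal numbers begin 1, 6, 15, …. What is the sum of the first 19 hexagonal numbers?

Σ i(2i−1) = 2Σi² − Σi over i = 1..19.
Σi = 190 and Σi² = 2470.
2·2470 − 1·190 = 4750.

4750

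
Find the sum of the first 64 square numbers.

Σ_{i=1}^{64} i² = 64·65·129/6 = 89440.

89440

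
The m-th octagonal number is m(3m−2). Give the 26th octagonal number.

1976

The 26th octagonal number is n(3n−2) with n = 26.
26·(3·26 − 2) = 26·76 = 1976.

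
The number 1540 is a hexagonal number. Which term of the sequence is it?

28

Set n(2n−1) = 1540, giving 2n² − n − 1540 = 0.
The discriminant is 1 + 8·1540 = 12321, and √12321 = 111.
So n = (1 + 111) / 4 = 112/4 = 28.
Check: 28·(2·28 − 1) = 1540. ✓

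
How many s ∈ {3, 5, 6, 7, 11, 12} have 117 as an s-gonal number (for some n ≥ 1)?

s = 3: P(3, 14) = 105 and P(3, 15) = 120; 117 is not s-gonal.
s = 5: P(5, 9) = 117. ✓
s = 6: P(6, 7) = 91 and P(6, 8) = 120; 117 is not s-gonal.
s = 7: P(7, 7) = 112 and P(7, 8) = 148; 117 is not s-gonal.
s = 11: P(11, 5) = 95 and P(11, 6) = 141; 117 is not s-gonal.
s = 12: P(12, 5) = 105 and P(12, 6) = 156; 117 is not s-gonal.
Hits: s ∈ {5} → 1.

1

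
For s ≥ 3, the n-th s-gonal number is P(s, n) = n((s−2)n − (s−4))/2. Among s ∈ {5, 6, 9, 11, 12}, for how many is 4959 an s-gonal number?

1

s = 5: P(5, 57) = 4845 and P(5, 58) = 5017; 4959 is not s-gonal.
s = 6: P(6, 50) = 4950 and P(6, 51) = 5151; 4959 is not s-gonal.
s = 9: P(9, 38) = 4959. ✓
s = 11: P(11, 33) = 4785 and P(11, 34) = 5083; 4959 is not s-gonal.
s = 12: P(12, 31) = 4681 and P(12, 32) = 4992; 4959 is not s-gonal.
Hits: s ∈ {9} → 1.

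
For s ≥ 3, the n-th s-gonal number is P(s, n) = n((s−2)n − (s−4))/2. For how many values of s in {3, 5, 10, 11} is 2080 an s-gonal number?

1

s = 3: P(3, 64) = 2080. ✓
s = 5: P(5, 37) = 2035 and P(5, 38) = 2147; 2080 is not s-gonal.
s = 10: P(10, 23) = 2047 and P(10, 24) = 2232; 2080 is not s-gonal.
s = 11: P(11, 21) = 1911 and P(11, 22) = 2101; 2080 is not s-gonal.
Hits: s ∈ {3} → 1.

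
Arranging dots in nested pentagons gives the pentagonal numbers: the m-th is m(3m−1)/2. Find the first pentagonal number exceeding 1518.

1520

Solve n(3n−1)/2 > 1518 for integer n.
The largest n with value ≤ 1518 is 31 (since 1426 ≤ 1518 < 1520), so the first above is n = 32, value 1520.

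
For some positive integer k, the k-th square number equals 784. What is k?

28

We need n² = 784, so n = √784 = 28.
Check: 28² = 784. ✓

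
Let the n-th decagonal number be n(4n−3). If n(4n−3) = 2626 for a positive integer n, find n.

Set n(4n−3) = 2626, giving 4n² − 3n − 2626 = 0.
The discriminant is 9 + 16·2626 = 42025, and √42025 = 205.
So n = (3 + 205) / 8 = 208/8 = 26.

26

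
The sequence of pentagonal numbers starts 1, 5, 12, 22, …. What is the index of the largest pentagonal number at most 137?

9

Solve n(3n−1)/2 ≤ 137 for integer n.
n = 9 gives 117 ≤ 137, while n = 10 gives 145 > 137; so the answer is index 9.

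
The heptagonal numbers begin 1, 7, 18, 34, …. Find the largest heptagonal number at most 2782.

2673

Solve n(5n−3)/2 ≤ 2782 for integer n.
n = 33 gives 2673 ≤ 2782, while n = 34 gives 2839 > 2782; so the answer is 2673.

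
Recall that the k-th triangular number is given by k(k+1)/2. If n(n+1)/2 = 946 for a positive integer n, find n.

Set n(n+1)/2 = 946, giving n² + n − 1892 = 0.
The discriminant is 1 + 8·946 = 7569, and √7569 = 87.
So n = (-1 + 87) / 2 = 86/2 = 43.
Check: 43·44/2 = 946. ✓

43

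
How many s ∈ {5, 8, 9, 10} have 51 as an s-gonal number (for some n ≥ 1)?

1

s = 5: P(5, 6) = 51. ✓
s = 8: P(8, 4) = 40 and P(8, 5) = 65; 51 is not s-gonal.
s = 9: P(9, 4) = 46 and P(9, 5) = 75; 51 is not s-gonal.
s = 10: P(10, 3) = 27 and P(10, 4) = 52; 51 is not s-gonal.
Hits: s ∈ {5} → 1.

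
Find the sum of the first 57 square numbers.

63365

Σ_{i=1}^{57} i² = 57·58·115/6 = 63365.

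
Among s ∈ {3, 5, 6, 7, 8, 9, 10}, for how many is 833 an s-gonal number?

1

s = 3: P(3, 40) = 820 and P(3, 41) = 861; 833 is not s-gonal.
s = 5: P(5, 23) = 782 and P(5, 24) = 852; 833 is not s-gonal.
s = 6: P(6, 20) = 780 and P(6, 21) = 861; 833 is not s-gonal.
s = 7: P(7, 18) = 783 and P(7, 19) = 874; 833 is not s-gonal.
s = 8: P(8, 17) = 833. ✓
s = 9: P(9, 15) = 750 and P(9, 16) = 856; 833 is not s-gonal.
s = 10: P(10, 14) = 742 and P(10, 15) = 855; 833 is not s-gonal.
Hits: s ∈ {8} → 1.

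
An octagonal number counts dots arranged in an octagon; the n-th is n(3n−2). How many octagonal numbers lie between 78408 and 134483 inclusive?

The n-th octagonal number is n(3n−2).
Smallest index with value ≥ 78408: n = 162 (giving 78408).
Largest index with value ≤ 134483: n = 212 (giving 134408).
Indices 162 through 212: 51 terms.

51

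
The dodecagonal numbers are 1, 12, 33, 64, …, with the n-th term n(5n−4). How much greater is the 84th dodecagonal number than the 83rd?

831

Consecutive dodecagonal numbers differ by 10n − 9: here 10·84 − 9 = 831.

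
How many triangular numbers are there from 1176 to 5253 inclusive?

55

The n-th triangular number is n(n+1)/2.
Smallest index with value ≥ 1176: n = 48 (giving 1176).
Largest index with value ≤ 5253: n = 102 (giving 5253).
Indices 48 through 102: 55 terms.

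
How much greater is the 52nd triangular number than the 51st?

Consecutive triangular numbers differ by n: T_{52} − T_{51} = 52.

52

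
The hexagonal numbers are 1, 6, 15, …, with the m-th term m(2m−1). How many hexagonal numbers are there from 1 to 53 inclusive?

The n-th hexagonal number is n(2n−1).
Smallest index with value ≥ 1: n = 1 (giving 1).
Largest index with value ≤ 53: n = 5 (giving 45).
Indices 1 through 5: 5 terms.

5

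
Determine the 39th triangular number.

The 39th triangular number is n(n+1)/2 with n = 39.
39·40/2 = 1560/2 = 780.

780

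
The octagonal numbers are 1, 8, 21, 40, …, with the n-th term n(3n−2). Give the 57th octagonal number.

9633

The 57th octagonal number is n(3n−2) with n = 57.
57·(3·57 − 2) = 57·169 = 9633.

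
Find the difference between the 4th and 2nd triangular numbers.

7

4·5/2 = 10 and 2·3/2 = 3.
Difference: 10 − 3 = 7.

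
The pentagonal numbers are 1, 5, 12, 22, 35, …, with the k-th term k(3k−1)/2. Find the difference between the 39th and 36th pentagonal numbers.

39·(3·39 − 1)/2 = 2262 and 36·(3·36 − 1)/2 = 1926.
Difference: 2262 − 1926 = 336.

336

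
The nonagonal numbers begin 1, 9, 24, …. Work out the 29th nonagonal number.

2871

The 29th nonagonal number is n(7n−5)/2 with n = 29.
29·(7·29 − 5)/2 = 29·198/2 = 29·99 = 2871.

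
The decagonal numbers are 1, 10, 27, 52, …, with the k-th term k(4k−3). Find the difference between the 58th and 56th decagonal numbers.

58·(4·58 − 3) = 13282 and 56·(4·56 − 3) = 12376.
Difference: 13282 − 12376 = 906.

906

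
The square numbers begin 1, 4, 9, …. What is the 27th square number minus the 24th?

153

27² = 729 and 24² = 576.
Difference: 729 − 576 = 153.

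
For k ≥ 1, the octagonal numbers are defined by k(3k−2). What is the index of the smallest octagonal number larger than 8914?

55

Solve n(3n−2) > 8914 for integer n.
The largest n with value ≤ 8914 is 54 (since 8640 ≤ 8914 < 8965), so the first above is n = 55, value 8965.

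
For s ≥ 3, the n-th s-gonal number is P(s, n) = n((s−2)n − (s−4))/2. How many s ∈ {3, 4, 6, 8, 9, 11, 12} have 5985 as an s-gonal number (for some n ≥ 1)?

2

s = 3: P(3, 108) = 5886 and P(3, 109) = 5995; 5985 is not s-gonal.
s = 4: P(4, 77) = 5929 and P(4, 78) = 6084; 5985 is not s-gonal.
s = 6: P(6, 54) = 5778 and P(6, 55) = 5995; 5985 is not s-gonal.
s = 8: P(8, 45) = 5985. ✓
s = 9: P(9, 41) = 5781 and P(9, 42) = 6069; 5985 is not s-gonal.
s = 11: P(11, 36) = 5706 and P(11, 37) = 6031; 5985 is not s-gonal.
s = 12: P(12, 35) = 5985. ✓
Hits: s ∈ {8, 12} → 2.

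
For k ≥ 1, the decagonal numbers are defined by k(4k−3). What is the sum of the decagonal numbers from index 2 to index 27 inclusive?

Σ i(4i−3) = 4Σi² − 3Σi over i = 2..27.
Σi = 378 − 1 = 377 and Σi² = 6930 − 1 = 6929.
4·6929 − 3·377 = 26585.

26585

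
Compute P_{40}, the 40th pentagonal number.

The 40th pentagonal number is n(3n−1)/2 with n = 40.
40·(3·40 − 1)/2 = 40·119/2 = 2380.

2380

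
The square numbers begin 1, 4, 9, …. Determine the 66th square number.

4356

66² = 4356.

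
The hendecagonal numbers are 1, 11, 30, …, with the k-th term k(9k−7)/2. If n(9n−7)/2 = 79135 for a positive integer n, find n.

Set n(9n−7)/2 = 79135, giving 9n² − 7n − 158270 = 0.
The discriminant is 49 + 72·79135 = 5697769, and √5697769 = 2387.
So n = (7 + 2387) / 18 = 2394/18 = 133.
Check: 133·(9·133 − 7)/2 = 79135. ✓

133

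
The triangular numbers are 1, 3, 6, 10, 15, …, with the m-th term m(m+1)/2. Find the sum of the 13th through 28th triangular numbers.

3696

Σ i(i+1)/2 = (Σi² + Σi) / 2 over i = 13..28.
Σi = 406 − 78 = 328 and Σi² = 7714 − 650 = 7064.
(1·7064 + 1·328) / 2 = 7392/2 = 3696.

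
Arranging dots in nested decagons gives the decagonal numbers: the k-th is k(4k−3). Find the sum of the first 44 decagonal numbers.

Σ i(4i−3) = 4Σi² − 3Σi over i = 1..44.
Σi = 990 and Σi² = 29370.
4·29370 − 3·990 = 114510.

114510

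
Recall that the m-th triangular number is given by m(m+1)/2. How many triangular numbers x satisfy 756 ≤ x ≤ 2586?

33

The n-th triangular number is n(n+1)/2.
Smallest index with value ≥ 756: n = 39 (giving 780).
Largest index with value ≤ 2586: n = 71 (giving 2556).
Indices 39 through 71: 33 terms.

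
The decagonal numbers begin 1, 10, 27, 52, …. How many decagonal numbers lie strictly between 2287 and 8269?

21

The n-th decagonal number is n(4n−3).
Smallest index with value > 2287: n = 25 (giving 2425).
Largest index with value < 8269: n = 45 (giving 7965).
Indices 25 through 45: 21 terms.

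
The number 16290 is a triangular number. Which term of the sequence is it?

Set n(n+1)/2 = 16290, giving n² + n − 32580 = 0.
So n = (-1 + 361) / 2 = 360/2 = 180.
Check: 180·181/2 = 16290. ✓

180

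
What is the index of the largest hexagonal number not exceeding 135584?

Solve n(2n−1) ≤ 135584 for integer n.
n = 260 gives 134940 ≤ 135584, while n = 261 gives 135981 > 135584; so the answer is index 260.

260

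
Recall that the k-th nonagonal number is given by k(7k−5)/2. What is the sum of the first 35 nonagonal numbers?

Σ i(7i−5)/2 = (7Σi² − 5Σi) / 2 over i = 1..35.
Σi = 630 and Σi² = 14910.
(7·14910 − 5·630) / 2 = 101220/2 = 50610.

50610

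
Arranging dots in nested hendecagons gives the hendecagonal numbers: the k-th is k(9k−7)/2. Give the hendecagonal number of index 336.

506856

336·(9·336 − 7)/2 = 336·3017/2 = 506856.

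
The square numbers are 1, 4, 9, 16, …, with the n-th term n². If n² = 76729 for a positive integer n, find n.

We need n² = 76729, so n = √76729 = 277.
Check: 277² = 76729. ✓

277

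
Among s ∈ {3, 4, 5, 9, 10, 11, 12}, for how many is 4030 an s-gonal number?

s = 3: P(3, 89) = 4005 and P(3, 90) = 4095; 4030 is not s-gonal.
s = 4: P(4, 63) = 3969 and P(4, 64) = 4096; 4030 is not s-gonal.
s = 5: P(5, 52) = 4030. ✓
s = 9: P(9, 34) = 3961 and P(9, 35) = 4200; 4030 is not s-gonal.
s = 10: P(10, 32) = 4000 and P(10, 33) = 4257; 4030 is not s-gonal.
s = 11: P(11, 30) = 3945 and P(11, 31) = 4216; 4030 is not s-gonal.
s = 12: P(12, 28) = 3808 and P(12, 29) = 4089; 4030 is not s-gonal.
Hits: s ∈ {5} → 1.

1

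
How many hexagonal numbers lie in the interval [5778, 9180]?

The n-th hexagonal number is n(2n−1).
Smallest index with value ≥ 5778: n = 54 (giving 5778).
Largest index with value ≤ 9180: n = 68 (giving 9180).
Indices 54 through 68: 15 terms.

15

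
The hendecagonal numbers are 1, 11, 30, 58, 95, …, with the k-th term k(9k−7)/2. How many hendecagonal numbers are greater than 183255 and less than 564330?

The n-th hendecagonal number is n(9n−7)/2.
Smallest index with value > 183255: n = 203 (giving 184730).
Largest index with value < 564330: n = 354 (giving 562683).
Indices 203 through 354: 152 terms.

152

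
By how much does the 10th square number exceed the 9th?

19

n² − (n−1)² = 2n − 1, so 10² − 9² = 2·10 − 1 = 19.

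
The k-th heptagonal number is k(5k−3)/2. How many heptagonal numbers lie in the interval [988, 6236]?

The n-th heptagonal number is n(5n−3)/2.
Smallest index with value ≥ 988: n = 21 (giving 1071).
Largest index with value ≤ 6236: n = 50 (giving 6175).
Indices 21 through 50: 30 terms.

30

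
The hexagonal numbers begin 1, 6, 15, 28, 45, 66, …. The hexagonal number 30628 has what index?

Set n(2n−1) = 30628, giving 2n² − n − 30628 = 0.
The discriminant is 1 + 8·30628 = 245025, and √245025 = 495.
So n = (1 + 495) / 4 = 496/4 = 124.

124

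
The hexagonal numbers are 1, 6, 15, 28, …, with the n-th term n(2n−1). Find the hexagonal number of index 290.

167910

The 290th hexagonal number is n(2n−1) with n = 290.
290·(2·290 − 1) = 290·579 = 167910.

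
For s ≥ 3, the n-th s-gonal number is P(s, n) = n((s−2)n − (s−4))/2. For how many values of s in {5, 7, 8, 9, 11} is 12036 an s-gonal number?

1

s = 5: P(5, 89) = 11837 and P(5, 90) = 12105; 12036 is not s-gonal.
s = 7: P(7, 69) = 11799 and P(7, 70) = 12145; 12036 is not s-gonal.
s = 8: P(8, 63) = 11781 and P(8, 64) = 12160; 12036 is not s-gonal.
s = 9: P(9, 59) = 12036. ✓
s = 11: P(11, 52) = 11986 and P(11, 53) = 12455; 12036 is not s-gonal.
Hits: s ∈ {9} → 1.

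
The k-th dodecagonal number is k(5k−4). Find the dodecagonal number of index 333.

333·(5·333 − 4) = 333·1661 = 553113.

553113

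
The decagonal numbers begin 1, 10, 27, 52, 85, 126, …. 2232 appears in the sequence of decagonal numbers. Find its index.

Set n(4n−3) = 2232, giving 4n² − 3n − 2232 = 0.
The discriminant is 9 + 16·2232 = 35721, and √35721 = 189.
So n = (3 + 189) / 8 = 192/8 = 24.
Check: 24·(4·24 − 3) = 2232. ✓

24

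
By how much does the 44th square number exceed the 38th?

492

44² = 1936 and 38² = 1444.
Difference: 1936 − 1444 = 492.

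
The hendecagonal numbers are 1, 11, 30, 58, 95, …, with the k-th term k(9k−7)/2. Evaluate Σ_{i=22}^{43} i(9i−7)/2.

106051

Σ i(9i−7)/2 = (9Σi² − 7Σi) / 2 over i = 22..43.
Σi = 946 − 231 = 715 and Σi² = 27434 − 3311 = 24123.
(9·24123 − 7·715) / 2 = 212102/2 = 106051.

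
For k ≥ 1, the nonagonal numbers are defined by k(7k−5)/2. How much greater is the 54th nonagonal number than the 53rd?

372

Consecutive nonagonal numbers differ by 7n − 6: here 7·54 − 6 = 372.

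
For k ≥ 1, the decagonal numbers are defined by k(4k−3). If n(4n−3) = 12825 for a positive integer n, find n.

Set n(4n−3) = 12825, giving 4n² − 3n − 12825 = 0.
The discriminant is 9 + 16·12825 = 205209, and √205209 = 453.
So n = (3 + 453) / 8 = 456/8 = 57.

57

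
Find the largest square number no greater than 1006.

Solve n² ≤ 1006 for integer n.
n = 31 gives 961 ≤ 1006, while n = 32 gives 1024 > 1006; so the answer is 961.

961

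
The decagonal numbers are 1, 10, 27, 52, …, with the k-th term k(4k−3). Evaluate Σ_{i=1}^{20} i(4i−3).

10850

Σ i(4i−3) = 4Σi² − 3Σi over i = 1..20.
Σi = 210 and Σi² = 2870.
4·2870 − 3·210 = 10850.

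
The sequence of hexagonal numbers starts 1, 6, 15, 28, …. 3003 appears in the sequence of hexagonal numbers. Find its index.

39

Set n(2n−1) = 3003, giving 2n² − n − 3003 = 0.
The discriminant is 1 + 8·3003 = 24025, and √24025 = 155.
So n = (1 + 155) / 4 = 156/4 = 39.
Check: 39·(2·39 − 1) = 3003. ✓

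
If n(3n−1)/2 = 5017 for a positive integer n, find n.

Set n(3n−1)/2 = 5017, giving 3n² − n − 10034 = 0.
So n = (1 + 347) / 6 = 348/6 = 58.
Check: 58·(3·58 − 1)/2 = 5017. ✓

58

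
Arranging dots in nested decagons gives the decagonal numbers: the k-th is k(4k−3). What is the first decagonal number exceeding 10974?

Solve n(4n−3) > 10974 for integer n.
The largest n with value ≤ 10974 is 52 (since 10660 ≤ 10974 < 11077), so the first above is n = 53, value 11077.

11077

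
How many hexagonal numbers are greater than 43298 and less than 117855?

The n-th hexagonal number is n(2n−1).
Smallest index with value > 43298: n = 148 (giving 43660).
Largest index with value < 117855: n = 242 (giving 116886).
Indices 148 through 242: 95 terms.

95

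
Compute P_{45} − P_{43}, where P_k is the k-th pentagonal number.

263

45·(3·45 − 1)/2 = 3015 and 43·(3·43 − 1)/2 = 2752.
Difference: 3015 − 2752 = 263.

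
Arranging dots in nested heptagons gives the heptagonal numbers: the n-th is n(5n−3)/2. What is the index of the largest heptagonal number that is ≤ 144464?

240

Solve n(5n−3)/2 ≤ 144464 for integer n.
n = 240 gives 143640 ≤ 144464, while n = 241 gives 144841 > 144464; so the answer is index 240.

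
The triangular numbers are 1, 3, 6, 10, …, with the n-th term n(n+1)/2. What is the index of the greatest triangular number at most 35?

Solve n(n+1)/2 ≤ 35 for integer n.
n = 7 gives 28 ≤ 35, while n = 8 gives 36 > 35; so the answer is index 7.

7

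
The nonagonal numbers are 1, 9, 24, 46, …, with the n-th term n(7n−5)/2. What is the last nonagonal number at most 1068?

969

Solve n(7n−5)/2 ≤ 1068 for integer n.
n = 17 gives 969 ≤ 1068, while n = 18 gives 1089 > 1068; so the answer is 969.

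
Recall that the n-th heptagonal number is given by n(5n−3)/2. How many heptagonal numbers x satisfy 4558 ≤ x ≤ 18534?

The n-th heptagonal number is n(5n−3)/2.
Smallest index with value ≥ 4558: n = 43 (giving 4558).
Largest index with value ≤ 18534: n = 86 (giving 18361).
Indices 43 through 86: 44 terms.

44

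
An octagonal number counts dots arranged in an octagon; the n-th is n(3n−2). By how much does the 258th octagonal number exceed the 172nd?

258·(3·258 − 2) = 199176 and 172·(3·172 − 2) = 88408.
Difference: 199176 − 88408 = 110768.

110768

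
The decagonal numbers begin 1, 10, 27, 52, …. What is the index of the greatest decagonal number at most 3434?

29

Solve n(4n−3) ≤ 3434 for integer n.
n = 29 gives 3277 ≤ 3434, while n = 30 gives 3510 > 3434; so the answer is index 29.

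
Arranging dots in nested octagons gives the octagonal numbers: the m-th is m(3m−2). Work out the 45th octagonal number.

45·(3·45 − 2) = 45·133 = 5985.

5985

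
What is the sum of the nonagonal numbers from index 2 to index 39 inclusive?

69939

Σ i(7i−5)/2 = (7Σi² − 5Σi) / 2 over i = 2..39.
Σi = 780 − 1 = 779 and Σi² = 20540 − 1 = 20539.
(7·20539 − 5·779) / 2 = 139878/2 = 69939.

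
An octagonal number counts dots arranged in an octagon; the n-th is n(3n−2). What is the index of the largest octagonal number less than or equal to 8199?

52

Solve n(3n−2) ≤ 8199 for integer n.
n = 52 gives 8008 ≤ 8199, while n = 53 gives 8321 > 8199; so the answer is index 52.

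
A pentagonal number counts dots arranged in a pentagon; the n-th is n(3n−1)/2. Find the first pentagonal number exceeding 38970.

39285

Solve n(3n−1)/2 > 38970 for integer n.
The largest n with value ≤ 38970 is 161 (since 38801 ≤ 38970 < 39285), so the first above is n = 162, value 39285.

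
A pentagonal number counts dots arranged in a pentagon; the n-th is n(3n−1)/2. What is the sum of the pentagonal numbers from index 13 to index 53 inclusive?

74907

Σ i(3i−1)/2 = (3Σi² − Σi) / 2 over i = 13..53.
Σi = 1431 − 78 = 1353 and Σi² = 51039 − 650 = 50389.
(3·50389 − 1·1353) / 2 = 149814/2 = 74907.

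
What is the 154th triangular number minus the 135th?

2755

154·155/2 = 11935 and 135·136/2 = 9180.
Difference: 11935 − 9180 = 2755.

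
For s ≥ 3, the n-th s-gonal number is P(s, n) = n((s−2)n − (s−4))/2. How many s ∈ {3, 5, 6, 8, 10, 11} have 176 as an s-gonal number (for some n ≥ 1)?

s = 3: P(3, 18) = 171 and P(3, 19) = 190; 176 is not s-gonal.
s = 5: P(5, 11) = 176. ✓
s = 6: P(6, 9) = 153 and P(6, 10) = 190; 176 is not s-gonal.
s = 8: P(8, 8) = 176. ✓
s = 10: P(10, 7) = 175 and P(10, 8) = 232; 176 is not s-gonal.
s = 11: P(11, 6) = 141 and P(11, 7) = 196; 176 is not s-gonal.
Hits: s ∈ {5, 8} → 2.

2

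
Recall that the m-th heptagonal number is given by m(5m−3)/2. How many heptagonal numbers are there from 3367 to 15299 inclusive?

42

The n-th heptagonal number is n(5n−3)/2.
Smallest index with value ≥ 3367: n = 37 (giving 3367).
Largest index with value ≤ 15299: n = 78 (giving 15093).
Indices 37 through 78: 42 terms.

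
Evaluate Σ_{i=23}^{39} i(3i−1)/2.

24854

Σ i(3i−1)/2 = (3Σi² − Σi) / 2 over i = 23..39.
Σi = 780 − 253 = 527 and Σi² = 20540 − 3795 = 16745.
(3·16745 − 1·527) / 2 = 49708/2 = 24854.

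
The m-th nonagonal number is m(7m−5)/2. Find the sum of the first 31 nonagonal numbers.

Σ i(7i−5)/2 = (7Σi² − 5Σi) / 2 over i = 1..31.
Σi = 496 and Σi² = 10416.
(7·10416 − 5·496) / 2 = 70432/2 = 35216.

35216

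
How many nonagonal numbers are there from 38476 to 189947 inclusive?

The n-th nonagonal number is n(7n−5)/2.
Smallest index with value ≥ 38476: n = 106 (giving 39061).
Largest index with value ≤ 189947: n = 233 (giving 189429).
Indices 106 through 233: 128 terms.

128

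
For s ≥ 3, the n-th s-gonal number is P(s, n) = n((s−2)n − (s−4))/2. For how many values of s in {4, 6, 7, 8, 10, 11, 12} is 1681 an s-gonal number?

s = 4: P(4, 41) = 1681. ✓
s = 6: P(6, 29) = 1653 and P(6, 30) = 1770; 1681 is not s-gonal.
s = 7: P(7, 26) = 1651 and P(7, 27) = 1782; 1681 is not s-gonal.
s = 8: P(8, 24) = 1680 and P(8, 25) = 1825; 1681 is not s-gonal.
s = 10: P(10, 20) = 1540 and P(10, 21) = 1701; 1681 is not s-gonal.
s = 11: P(11, 19) = 1558 and P(11, 20) = 1730; 1681 is not s-gonal.
s = 12: P(12, 18) = 1548 and P(12, 19) = 1729; 1681 is not s-gonal.
Hits: s ∈ {4} → 1.

1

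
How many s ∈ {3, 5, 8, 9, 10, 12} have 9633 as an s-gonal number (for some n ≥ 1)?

s = 3: P(3, 138) = 9591 and P(3, 139) = 9730; 9633 is not s-gonal.
s = 5: P(5, 80) = 9560 and P(5, 81) = 9801; 9633 is not s-gonal.
s = 8: P(8, 57) = 9633. ✓
s = 9: P(9, 52) = 9334 and P(9, 53) = 9699; 9633 is not s-gonal.
s = 10: P(10, 49) = 9457 and P(10, 50) = 9850; 9633 is not s-gonal.
s = 12: P(12, 44) = 9504 and P(12, 45) = 9945; 9633 is not s-gonal.
Hits: s ∈ {8} → 1.

1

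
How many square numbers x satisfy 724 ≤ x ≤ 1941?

The n-th square number is n².
Smallest index with value ≥ 724: n = 27 (giving 729).
Largest index with value ≤ 1941: n = 44 (giving 1936).
Indices 27 through 44: 18 terms.

18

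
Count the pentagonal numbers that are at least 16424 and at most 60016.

The n-th pentagonal number is n(3n−1)/2.
Smallest index with value ≥ 16424: n = 105 (giving 16485).
Largest index with value ≤ 60016: n = 200 (giving 59900).
Indices 105 through 200: 96 terms.

96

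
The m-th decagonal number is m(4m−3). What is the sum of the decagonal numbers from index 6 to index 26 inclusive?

23576

Σ i(4i−3) = 4Σi² − 3Σi over i = 6..26.
Σi = 351 − 15 = 336 and Σi² = 6201 − 55 = 6146.
4·6146 − 3·336 = 23576.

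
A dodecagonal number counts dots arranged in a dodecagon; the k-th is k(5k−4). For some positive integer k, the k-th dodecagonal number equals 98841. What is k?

141

Set n(5n−4) = 98841, giving 5n² − 4n − 98841 = 0.
The discriminant is 16 + 20·98841 = 1976836, and √1976836 = 1406.
So n = (4 + 1406) / 10 = 1410/10 = 141.
Check: 141·(5·141 − 4) = 98841. ✓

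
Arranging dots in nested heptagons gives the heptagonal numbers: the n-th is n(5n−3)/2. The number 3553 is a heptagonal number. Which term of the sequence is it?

Set n(5n−3)/2 = 3553, giving 5n² − 3n − 7106 = 0.
The discriminant is 9 + 40·3553 = 142129, and √142129 = 377.
So n = (3 + 377) / 10 = 380/10 = 38.

38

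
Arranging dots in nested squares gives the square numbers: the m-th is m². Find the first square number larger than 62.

Solve n² > 62 for integer n.
The largest n with value ≤ 62 is 7 (since 49 ≤ 62 < 64), so the first above is n = 8, value 64.

64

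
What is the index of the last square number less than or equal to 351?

18

Solve n² ≤ 351 for integer n.
n = 18 gives 324 ≤ 351, while n = 19 gives 361 > 351; so the answer is index 18.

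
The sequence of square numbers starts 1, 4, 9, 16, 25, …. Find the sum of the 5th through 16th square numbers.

1466

Σ_{i=5}^{16} i² = 1496 − 30 = 1466.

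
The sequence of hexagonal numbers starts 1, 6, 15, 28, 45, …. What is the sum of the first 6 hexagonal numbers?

161

Σ i(2i−1) = 2Σi² − Σi over i = 1..6.
Σi = 21 and Σi² = 91.
2·91 − 1·21 = 161.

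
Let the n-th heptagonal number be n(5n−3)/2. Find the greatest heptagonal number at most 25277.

24850

Solve n(5n−3)/2 ≤ 25277 for integer n.
n = 100 gives 24850 ≤ 25277, while n = 101 gives 25351 > 25277; so the answer is 24850.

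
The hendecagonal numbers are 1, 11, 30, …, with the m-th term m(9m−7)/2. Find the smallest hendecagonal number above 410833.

412080

Solve n(9n−7)/2 > 410833 for integer n.
The largest n with value ≤ 410833 is 302 (since 409361 ≤ 410833 < 412080), so the first above is n = 303, value 412080.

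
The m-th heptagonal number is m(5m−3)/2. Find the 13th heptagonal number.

403

13·(5·13 − 3)/2 = 13·62/2 = 13·31 = 403.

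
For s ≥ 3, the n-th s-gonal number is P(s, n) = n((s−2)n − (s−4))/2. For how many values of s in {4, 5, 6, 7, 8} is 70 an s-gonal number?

s = 4: P(4, 8) = 64 and P(4, 9) = 81; 70 is not s-gonal.
s = 5: P(5, 7) = 70. ✓
s = 6: P(6, 6) = 66 and P(6, 7) = 91; 70 is not s-gonal.
s = 7: P(7, 5) = 55 and P(7, 6) = 81; 70 is not s-gonal.
s = 8: P(8, 5) = 65 and P(8, 6) = 96; 70 is not s-gonal.
Hits: s ∈ {5} → 1.

1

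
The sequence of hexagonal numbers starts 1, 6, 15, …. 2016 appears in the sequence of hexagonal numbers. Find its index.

Set n(2n−1) = 2016, giving 2n² − n − 2016 = 0.
The discriminant is 1 + 8·2016 = 16129, and √16129 = 127.
So n = (1 + 127) / 4 = 128/4 = 32.
Check: 32·(2·32 − 1) = 2016. ✓

32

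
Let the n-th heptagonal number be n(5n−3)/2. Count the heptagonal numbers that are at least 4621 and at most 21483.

The n-th heptagonal number is n(5n−3)/2.
Smallest index with value ≥ 4621: n = 44 (giving 4774).
Largest index with value ≤ 21483: n = 93 (giving 21483).
Indices 44 through 93: 50 terms.

50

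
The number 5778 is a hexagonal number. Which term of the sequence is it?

54

Set n(2n−1) = 5778, giving 2n² − n − 5778 = 0.
The discriminant is 1 + 8·5778 = 46225, and √46225 = 215.
So n = (1 + 215) / 4 = 216/4 = 54.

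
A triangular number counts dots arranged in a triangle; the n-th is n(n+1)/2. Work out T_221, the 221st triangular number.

24531

The 221st triangular number is n(n+1)/2 with n = 221.
221·222/2 = 49062/2 = 24531.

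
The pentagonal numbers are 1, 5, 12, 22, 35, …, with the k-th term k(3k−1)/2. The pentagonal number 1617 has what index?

Set n(3n−1)/2 = 1617, giving 3n² − n − 3234 = 0.
The discriminant is 1 + 24·1617 = 38809, and √38809 = 197.
So n = (1 + 197) / 6 = 198/6 = 33.
Check: 33·(3·33 − 1)/2 = 1617. ✓

33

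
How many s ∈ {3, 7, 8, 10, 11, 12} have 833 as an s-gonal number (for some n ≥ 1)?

2

s = 3: P(3, 40) = 820 and P(3, 41) = 861; 833 is not s-gonal.
s = 7: P(7, 18) = 783 and P(7, 19) = 874; 833 is not s-gonal.
s = 8: P(8, 17) = 833. ✓
s = 10: P(10, 14) = 742 and P(10, 15) = 855; 833 is not s-gonal.
s = 11: P(11, 14) = 833. ✓
s = 12: P(12, 13) = 793 and P(12, 14) = 924; 833 is not s-gonal.
Hits: s ∈ {8, 11} → 2.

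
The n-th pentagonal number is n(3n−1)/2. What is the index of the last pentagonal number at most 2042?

37

Solve n(3n−1)/2 ≤ 2042 for integer n.
n = 37 gives 2035 ≤ 2042, while n = 38 gives 2147 > 2042; so the answer is index 37.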